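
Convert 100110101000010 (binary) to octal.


Group into 3-bit groups: 100110101000010
  100 = 4
  110 = 6
  101 = 5
  000 = 0
  010 = 2
= 0o46502


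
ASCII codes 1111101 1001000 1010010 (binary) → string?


Codes (binary): 1111101 1001000 1010010
Per-code ASCII lookup:
  1111101 = 125  (special character) → '}'
  1001000 = 72  (range 65-90: uppercase, 72 - 65 = 7) → 'H'
  1010010 = 82  (range 65-90: uppercase, 82 - 65 = 17) → 'R'
= '}HR'


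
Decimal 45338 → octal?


Divide by 8 repeatedly:
45338 ÷ 8 = 5667 remainder 2
5667 ÷ 8 = 708 remainder 3
708 ÷ 8 = 88 remainder 4
88 ÷ 8 = 11 remainder 0
11 ÷ 8 = 1 remainder 3
1 ÷ 8 = 0 remainder 1
Reading remainders bottom-up:
= 0o130432


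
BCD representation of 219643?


Each digit → 4-bit binary:
  2 → 0010
  1 → 0001
  9 → 1001
  6 → 0110
  4 → 0100
  3 → 0011
= 0010 0001 1001 0110 0100 0011


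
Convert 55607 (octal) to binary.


Each octal digit → 3 binary bits:
  5 = 101
  5 = 101
  6 = 110
  0 = 000
  7 = 111
Concatenate: 101 101 110 000 111
= 101101110000111


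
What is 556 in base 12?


Divide by 12 repeatedly:
556 ÷ 12 = 46 remainder 4
46 ÷ 12 = 3 remainder 10
3 ÷ 12 = 0 remainder 3
Reading remainders bottom-up:
= 3A4


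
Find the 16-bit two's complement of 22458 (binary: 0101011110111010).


Original: 0101011110111010
Step 1 - Invert all bits: 1010100001000101
Step 2 - Add 1: 1010100001000101 + 1
= 1010100001000110 (represents -22458)


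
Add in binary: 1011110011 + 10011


Align and add column by column (LSB to MSB, carry propagating):
  01011110011
+ 00000010011
  -----------
  col 0: 1 + 1 + 0 (carry in) = 2 → bit 0, carry out 1
  col 1: 1 + 1 + 1 (carry in) = 3 → bit 1, carry out 1
  col 2: 0 + 0 + 1 (carry in) = 1 → bit 1, carry out 0
  col 3: 0 + 0 + 0 (carry in) = 0 → bit 0, carry out 0
  col 4: 1 + 1 + 0 (carry in) = 2 → bit 0, carry out 1
  col 5: 1 + 0 + 1 (carry in) = 2 → bit 0, carry out 1
  col 6: 1 + 0 + 1 (carry in) = 2 → bit 0, carry out 1
  col 7: 1 + 0 + 1 (carry in) = 2 → bit 0, carry out 1
  col 8: 0 + 0 + 1 (carry in) = 1 → bit 1, carry out 0
  col 9: 1 + 0 + 0 (carry in) = 1 → bit 1, carry out 0
  col 10: 0 + 0 + 0 (carry in) = 0 → bit 0, carry out 0
Reading bits MSB→LSB: 01100000110
Strip leading zeros: 1100000110
= 1100000110


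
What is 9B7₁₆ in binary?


Each hex digit → 4 binary bits:
  9 = 1001
  B = 1011
  7 = 0111
Concatenate: 1001 1011 0111
= 100110110111


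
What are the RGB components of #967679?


Hex: #967679
R = 96₁₆ = 150
G = 76₁₆ = 118
B = 79₁₆ = 121
= RGB(150, 118, 121)


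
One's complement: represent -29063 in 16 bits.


Original: 0111000110000111
Invert all bits:
  bit 0: 0 → 1
  bit 1: 1 → 0
  bit 2: 1 → 0
  bit 3: 1 → 0
  bit 4: 0 → 1
  bit 5: 0 → 1
  bit 6: 0 → 1
  bit 7: 1 → 0
  bit 8: 1 → 0
  bit 9: 0 → 1
  bit 10: 0 → 1
  bit 11: 0 → 1
  bit 12: 0 → 1
  bit 13: 1 → 0
  bit 14: 1 → 0
  bit 15: 1 → 0
= 1000111001111000


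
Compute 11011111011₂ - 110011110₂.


Align and subtract column by column (LSB to MSB, borrowing when needed):
  11011111011
- 00110011110
  -----------
  col 0: (1 - 0 borrow-in) - 0 → 1 - 0 = 1, borrow out 0
  col 1: (1 - 0 borrow-in) - 1 → 1 - 1 = 0, borrow out 0
  col 2: (0 - 0 borrow-in) - 1 → borrow from next column: (0+2) - 1 = 1, borrow out 1
  col 3: (1 - 1 borrow-in) - 1 → borrow from next column: (0+2) - 1 = 1, borrow out 1
  col 4: (1 - 1 borrow-in) - 1 → borrow from next column: (0+2) - 1 = 1, borrow out 1
  col 5: (1 - 1 borrow-in) - 0 → 0 - 0 = 0, borrow out 0
  col 6: (1 - 0 borrow-in) - 0 → 1 - 0 = 1, borrow out 0
  col 7: (1 - 0 borrow-in) - 1 → 1 - 1 = 0, borrow out 0
  col 8: (0 - 0 borrow-in) - 1 → borrow from next column: (0+2) - 1 = 1, borrow out 1
  col 9: (1 - 1 borrow-in) - 0 → 0 - 0 = 0, borrow out 0
  col 10: (1 - 0 borrow-in) - 0 → 1 - 0 = 1, borrow out 0
Reading bits MSB→LSB: 10101011101
Strip leading zeros: 10101011101
= 10101011101


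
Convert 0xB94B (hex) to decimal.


Positional values:
Position 0: B × 16^0 = 11 × 1 = 11
Position 1: 4 × 16^1 = 4 × 16 = 64
Position 2: 9 × 16^2 = 9 × 256 = 2304
Position 3: B × 16^3 = 11 × 4096 = 45056
Sum = 11 + 64 + 2304 + 45056
= 47435


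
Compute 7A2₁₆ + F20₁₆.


Align and add column by column (LSB to MSB, each column mod 16 with carry):
  07A2
+ 0F20
  ----
  col 0: 2(2) + 0(0) + 0 (carry in) = 2 → 2(2), carry out 0
  col 1: A(10) + 2(2) + 0 (carry in) = 12 → C(12), carry out 0
  col 2: 7(7) + F(15) + 0 (carry in) = 22 → 6(6), carry out 1
  col 3: 0(0) + 0(0) + 1 (carry in) = 1 → 1(1), carry out 0
Reading digits MSB→LSB: 16C2
Strip leading zeros: 16C2
= 0x16C2


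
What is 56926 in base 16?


Divide by 16 repeatedly:
56926 ÷ 16 = 3557 remainder 14 (E)
3557 ÷ 16 = 222 remainder 5 (5)
222 ÷ 16 = 13 remainder 14 (E)
13 ÷ 16 = 0 remainder 13 (D)
Reading remainders bottom-up:
= 0xDE5E


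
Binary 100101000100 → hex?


Group into 4-bit nibbles: 100101000100
  1001 = 9
  0100 = 4
  0100 = 4
= 0x944


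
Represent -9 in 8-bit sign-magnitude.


Sign bit: 1 (negative)
Magnitude: 9 = 0001001
= 10001001


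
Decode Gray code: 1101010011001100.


Gray code: 1101010011001100
MSB stays the same: 1
Each subsequent bit = prev_binary XOR current_gray:
  B[1] = 1 XOR 1 = 0
  B[2] = 0 XOR 0 = 0
  B[3] = 0 XOR 1 = 1
  B[4] = 1 XOR 0 = 1
  B[5] = 1 XOR 1 = 0
  B[6] = 0 XOR 0 = 0
  B[7] = 0 XOR 0 = 0
  B[8] = 0 XOR 1 = 1
  B[9] = 1 XOR 1 = 0
  B[10] = 0 XOR 0 = 0
  B[11] = 0 XOR 0 = 0
  B[12] = 0 XOR 1 = 1
  B[13] = 1 XOR 1 = 0
  B[14] = 0 XOR 0 = 0
  B[15] = 0 XOR 0 = 0
= 1001100010001000 (39048 decimal)


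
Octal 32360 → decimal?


Positional values:
Position 0: 0 × 8^0 = 0
Position 1: 6 × 8^1 = 48
Position 2: 3 × 8^2 = 192
Position 3: 2 × 8^3 = 1024
Position 4: 3 × 8^4 = 12288
Sum = 0 + 48 + 192 + 1024 + 12288
= 13552


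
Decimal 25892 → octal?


Divide by 8 repeatedly:
25892 ÷ 8 = 3236 remainder 4
3236 ÷ 8 = 404 remainder 4
404 ÷ 8 = 50 remainder 4
50 ÷ 8 = 6 remainder 2
6 ÷ 8 = 0 remainder 6
Reading remainders bottom-up:
= 0o62444


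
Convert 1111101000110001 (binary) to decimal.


Positional values:
Bit 0: 1 × 2^0 = 1
Bit 4: 1 × 2^4 = 16
Bit 5: 1 × 2^5 = 32
Bit 9: 1 × 2^9 = 512
Bit 11: 1 × 2^11 = 2048
Bit 12: 1 × 2^12 = 4096
Bit 13: 1 × 2^13 = 8192
Bit 14: 1 × 2^14 = 16384
Bit 15: 1 × 2^15 = 32768
Sum = 1 + 16 + 32 + 512 + 2048 + 4096 + 8192 + 16384 + 32768
= 64049


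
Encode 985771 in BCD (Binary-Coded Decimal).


Each digit → 4-bit binary:
  9 → 1001
  8 → 1000
  5 → 0101
  7 → 0111
  7 → 0111
  1 → 0001
= 1001 1000 0101 0111 0111 0001


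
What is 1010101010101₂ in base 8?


Group into 3-bit groups: 001010101010101
  001 = 1
  010 = 2
  101 = 5
  010 = 2
  101 = 5
= 0o12525


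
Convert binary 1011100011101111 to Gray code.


Binary: 1011100011101111
Gray code: G = B XOR (B >> 1)
B >> 1 = 0101110001110111
1011100011101111 XOR 0101110001110111:
  1 XOR 0 = 1
  0 XOR 1 = 1
  1 XOR 0 = 1
  1 XOR 1 = 0
  1 XOR 1 = 0
  0 XOR 1 = 1
  0 XOR 0 = 0
  0 XOR 0 = 0
  1 XOR 0 = 1
  1 XOR 1 = 0
  1 XOR 1 = 0
  0 XOR 1 = 1
  1 XOR 0 = 1
  1 XOR 1 = 0
  1 XOR 1 = 0
  1 XOR 1 = 0
= 1110010010011000


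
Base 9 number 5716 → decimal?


Positional values (base 9):
  6 × 9^0 = 6 × 1 = 6
  1 × 9^1 = 1 × 9 = 9
  7 × 9^2 = 7 × 81 = 567
  5 × 9^3 = 5 × 729 = 3645
Sum = 6 + 9 + 567 + 3645
= 4227


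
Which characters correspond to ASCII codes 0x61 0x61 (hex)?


Codes (hex): 0x61 0x61
Per-code ASCII lookup:
  0x61 = 97  (range 97-122: lowercase, 97 - 97 = 0) → 'a'
  0x61 = 97  (range 97-122: lowercase, 97 - 97 = 0) → 'a'
= 'aa'


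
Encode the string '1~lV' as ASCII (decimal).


String: '1~lV'  (4 characters)
Per-character ASCII lookup:
  '1': digits start at 48: '1' = 48 + 1 = 49
  '~': special character: '~' = 126
  'l': lowercase starts at 97: 'l' = 97 + 11 = 108
  'V': uppercase starts at 65: 'V' = 65 + 21 = 86
= 49 126 108 86


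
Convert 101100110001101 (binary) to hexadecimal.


Group into 4-bit nibbles: 0101100110001101
  0101 = 5
  1001 = 9
  1000 = 8
  1101 = D
= 0x598D


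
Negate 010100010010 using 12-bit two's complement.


Original: 010100010010
Step 1 - Invert all bits: 101011101101
Step 2 - Add 1: 101011101101 + 1
= 101011101110 (represents -1298)


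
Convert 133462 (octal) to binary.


Each octal digit → 3 binary bits:
  1 = 001
  3 = 011
  3 = 011
  4 = 100
  6 = 110
  2 = 010
Concatenate: 001 011 011 100 110 010
= 001011011100110010


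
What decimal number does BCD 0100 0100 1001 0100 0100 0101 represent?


Each 4-bit group → digit:
  0100 → 4
  0100 → 4
  1001 → 9
  0100 → 4
  0100 → 4
  0101 → 5
= 449445


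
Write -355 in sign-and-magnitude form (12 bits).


Sign bit: 1 (negative)
Magnitude: 355 = 00101100011
= 100101100011


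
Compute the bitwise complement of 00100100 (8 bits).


Original: 00100100
Invert all bits:
  bit 0: 0 → 1
  bit 1: 0 → 1
  bit 2: 1 → 0
  bit 3: 0 → 1
  bit 4: 0 → 1
  bit 5: 1 → 0
  bit 6: 0 → 1
  bit 7: 0 → 1
= 11011011


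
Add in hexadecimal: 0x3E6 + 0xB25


Align and add column by column (LSB to MSB, each column mod 16 with carry):
  03E6
+ 0B25
  ----
  col 0: 6(6) + 5(5) + 0 (carry in) = 11 → B(11), carry out 0
  col 1: E(14) + 2(2) + 0 (carry in) = 16 → 0(0), carry out 1
  col 2: 3(3) + B(11) + 1 (carry in) = 15 → F(15), carry out 0
  col 3: 0(0) + 0(0) + 0 (carry in) = 0 → 0(0), carry out 0
Reading digits MSB→LSB: 0F0B
Strip leading zeros: F0B
= 0xF0B


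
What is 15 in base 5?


Divide by 5 repeatedly:
15 ÷ 5 = 3 remainder 0
3 ÷ 5 = 0 remainder 3
Reading remainders bottom-up:
= 30


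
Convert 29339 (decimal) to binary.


Divide by 2 repeatedly:
29339 ÷ 2 = 14669 remainder 1
14669 ÷ 2 = 7334 remainder 1
7334 ÷ 2 = 3667 remainder 0
3667 ÷ 2 = 1833 remainder 1
1833 ÷ 2 = 916 remainder 1
916 ÷ 2 = 458 remainder 0
458 ÷ 2 = 229 remainder 0
229 ÷ 2 = 114 remainder 1
114 ÷ 2 = 57 remainder 0
57 ÷ 2 = 28 remainder 1
28 ÷ 2 = 14 remainder 0
14 ÷ 2 = 7 remainder 0
7 ÷ 2 = 3 remainder 1
3 ÷ 2 = 1 remainder 1
1 ÷ 2 = 0 remainder 1
Reading remainders bottom-up:
= 111001010011011


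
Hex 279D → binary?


Each hex digit → 4 binary bits:
  2 = 0010
  7 = 0111
  9 = 1001
  D = 1101
Concatenate: 0010 0111 1001 1101
= 0010011110011101


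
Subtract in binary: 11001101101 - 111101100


Align and subtract column by column (LSB to MSB, borrowing when needed):
  11001101101
- 00111101100
  -----------
  col 0: (1 - 0 borrow-in) - 0 → 1 - 0 = 1, borrow out 0
  col 1: (0 - 0 borrow-in) - 0 → 0 - 0 = 0, borrow out 0
  col 2: (1 - 0 borrow-in) - 1 → 1 - 1 = 0, borrow out 0
  col 3: (1 - 0 borrow-in) - 1 → 1 - 1 = 0, borrow out 0
  col 4: (0 - 0 borrow-in) - 0 → 0 - 0 = 0, borrow out 0
  col 5: (1 - 0 borrow-in) - 1 → 1 - 1 = 0, borrow out 0
  col 6: (1 - 0 borrow-in) - 1 → 1 - 1 = 0, borrow out 0
  col 7: (0 - 0 borrow-in) - 1 → borrow from next column: (0+2) - 1 = 1, borrow out 1
  col 8: (0 - 1 borrow-in) - 1 → borrow from next column: (-1+2) - 1 = 0, borrow out 1
  col 9: (1 - 1 borrow-in) - 0 → 0 - 0 = 0, borrow out 0
  col 10: (1 - 0 borrow-in) - 0 → 1 - 0 = 1, borrow out 0
Reading bits MSB→LSB: 10010000001
Strip leading zeros: 10010000001
= 10010000001


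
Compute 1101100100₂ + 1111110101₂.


Align and add column by column (LSB to MSB, carry propagating):
  01101100100
+ 01111110101
  -----------
  col 0: 0 + 1 + 0 (carry in) = 1 → bit 1, carry out 0
  col 1: 0 + 0 + 0 (carry in) = 0 → bit 0, carry out 0
  col 2: 1 + 1 + 0 (carry in) = 2 → bit 0, carry out 1
  col 3: 0 + 0 + 1 (carry in) = 1 → bit 1, carry out 0
  col 4: 0 + 1 + 0 (carry in) = 1 → bit 1, carry out 0
  col 5: 1 + 1 + 0 (carry in) = 2 → bit 0, carry out 1
  col 6: 1 + 1 + 1 (carry in) = 3 → bit 1, carry out 1
  col 7: 0 + 1 + 1 (carry in) = 2 → bit 0, carry out 1
  col 8: 1 + 1 + 1 (carry in) = 3 → bit 1, carry out 1
  col 9: 1 + 1 + 1 (carry in) = 3 → bit 1, carry out 1
  col 10: 0 + 0 + 1 (carry in) = 1 → bit 1, carry out 0
Reading bits MSB→LSB: 11101011001
Strip leading zeros: 11101011001
= 11101011001


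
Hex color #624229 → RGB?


Hex: #624229
R = 62₁₆ = 98
G = 42₁₆ = 66
B = 29₁₆ = 41
= RGB(98, 66, 41)


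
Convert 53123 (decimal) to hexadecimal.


Divide by 16 repeatedly:
53123 ÷ 16 = 3320 remainder 3 (3)
3320 ÷ 16 = 207 remainder 8 (8)
207 ÷ 16 = 12 remainder 15 (F)
12 ÷ 16 = 0 remainder 12 (C)
Reading remainders bottom-up:
= 0xCF83


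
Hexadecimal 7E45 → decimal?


Positional values:
Position 0: 5 × 16^0 = 5 × 1 = 5
Position 1: 4 × 16^1 = 4 × 16 = 64
Position 2: E × 16^2 = 14 × 256 = 3584
Position 3: 7 × 16^3 = 7 × 4096 = 28672
Sum = 5 + 64 + 3584 + 28672
= 32325


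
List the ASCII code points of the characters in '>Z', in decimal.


String: '>Z'  (2 characters)
Per-character ASCII lookup:
  '>': special character: '>' = 62
  'Z': uppercase starts at 65: 'Z' = 65 + 25 = 90
= 62 90


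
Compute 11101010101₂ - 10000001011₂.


Align and subtract column by column (LSB to MSB, borrowing when needed):
  11101010101
- 10000001011
  -----------
  col 0: (1 - 0 borrow-in) - 1 → 1 - 1 = 0, borrow out 0
  col 1: (0 - 0 borrow-in) - 1 → borrow from next column: (0+2) - 1 = 1, borrow out 1
  col 2: (1 - 1 borrow-in) - 0 → 0 - 0 = 0, borrow out 0
  col 3: (0 - 0 borrow-in) - 1 → borrow from next column: (0+2) - 1 = 1, borrow out 1
  col 4: (1 - 1 borrow-in) - 0 → 0 - 0 = 0, borrow out 0
  col 5: (0 - 0 borrow-in) - 0 → 0 - 0 = 0, borrow out 0
  col 6: (1 - 0 borrow-in) - 0 → 1 - 0 = 1, borrow out 0
  col 7: (0 - 0 borrow-in) - 0 → 0 - 0 = 0, borrow out 0
  col 8: (1 - 0 borrow-in) - 0 → 1 - 0 = 1, borrow out 0
  col 9: (1 - 0 borrow-in) - 0 → 1 - 0 = 1, borrow out 0
  col 10: (1 - 0 borrow-in) - 1 → 1 - 1 = 0, borrow out 0
Reading bits MSB→LSB: 01101001010
Strip leading zeros: 1101001010
= 1101001010


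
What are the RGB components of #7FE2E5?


Hex: #7FE2E5
R = 7F₁₆ = 127
G = E2₁₆ = 226
B = E5₁₆ = 229
= RGB(127, 226, 229)


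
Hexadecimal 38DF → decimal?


Positional values:
Position 0: F × 16^0 = 15 × 1 = 15
Position 1: D × 16^1 = 13 × 16 = 208
Position 2: 8 × 16^2 = 8 × 256 = 2048
Position 3: 3 × 16^3 = 3 × 4096 = 12288
Sum = 15 + 208 + 2048 + 12288
= 14559


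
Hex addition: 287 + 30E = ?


Align and add column by column (LSB to MSB, each column mod 16 with carry):
  0287
+ 030E
  ----
  col 0: 7(7) + E(14) + 0 (carry in) = 21 → 5(5), carry out 1
  col 1: 8(8) + 0(0) + 1 (carry in) = 9 → 9(9), carry out 0
  col 2: 2(2) + 3(3) + 0 (carry in) = 5 → 5(5), carry out 0
  col 3: 0(0) + 0(0) + 0 (carry in) = 0 → 0(0), carry out 0
Reading digits MSB→LSB: 0595
Strip leading zeros: 595
= 0x595


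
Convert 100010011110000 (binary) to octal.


Group into 3-bit groups: 100010011110000
  100 = 4
  010 = 2
  011 = 3
  110 = 6
  000 = 0
= 0o42360


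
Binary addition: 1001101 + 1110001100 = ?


Align and add column by column (LSB to MSB, carry propagating):
  00001001101
+ 01110001100
  -----------
  col 0: 1 + 0 + 0 (carry in) = 1 → bit 1, carry out 0
  col 1: 0 + 0 + 0 (carry in) = 0 → bit 0, carry out 0
  col 2: 1 + 1 + 0 (carry in) = 2 → bit 0, carry out 1
  col 3: 1 + 1 + 1 (carry in) = 3 → bit 1, carry out 1
  col 4: 0 + 0 + 1 (carry in) = 1 → bit 1, carry out 0
  col 5: 0 + 0 + 0 (carry in) = 0 → bit 0, carry out 0
  col 6: 1 + 0 + 0 (carry in) = 1 → bit 1, carry out 0
  col 7: 0 + 1 + 0 (carry in) = 1 → bit 1, carry out 0
  col 8: 0 + 1 + 0 (carry in) = 1 → bit 1, carry out 0
  col 9: 0 + 1 + 0 (carry in) = 1 → bit 1, carry out 0
  col 10: 0 + 0 + 0 (carry in) = 0 → bit 0, carry out 0
Reading bits MSB→LSB: 01111011001
Strip leading zeros: 1111011001
= 1111011001


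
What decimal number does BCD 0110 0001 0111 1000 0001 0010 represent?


Each 4-bit group → digit:
  0110 → 6
  0001 → 1
  0111 → 7
  1000 → 8
  0001 → 1
  0010 → 2
= 617812


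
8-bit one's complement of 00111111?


Original: 00111111
Invert all bits:
  bit 0: 0 → 1
  bit 1: 0 → 1
  bit 2: 1 → 0
  bit 3: 1 → 0
  bit 4: 1 → 0
  bit 5: 1 → 0
  bit 6: 1 → 0
  bit 7: 1 → 0
= 11000000


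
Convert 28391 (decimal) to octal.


Divide by 8 repeatedly:
28391 ÷ 8 = 3548 remainder 7
3548 ÷ 8 = 443 remainder 4
443 ÷ 8 = 55 remainder 3
55 ÷ 8 = 6 remainder 7
6 ÷ 8 = 0 remainder 6
Reading remainders bottom-up:
= 0o67347


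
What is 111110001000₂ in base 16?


Group into 4-bit nibbles: 111110001000
  1111 = F
  1000 = 8
  1000 = 8
= 0xF88


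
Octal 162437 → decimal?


Positional values:
Position 0: 7 × 8^0 = 7
Position 1: 3 × 8^1 = 24
Position 2: 4 × 8^2 = 256
Position 3: 2 × 8^3 = 1024
Position 4: 6 × 8^4 = 24576
Position 5: 1 × 8^5 = 32768
Sum = 7 + 24 + 256 + 1024 + 24576 + 32768
= 58655


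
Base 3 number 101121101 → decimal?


Positional values (base 3):
  1 × 3^0 = 1 × 1 = 1
  0 × 3^1 = 0 × 3 = 0
  1 × 3^2 = 1 × 9 = 9
  1 × 3^3 = 1 × 27 = 27
  2 × 3^4 = 2 × 81 = 162
  1 × 3^5 = 1 × 243 = 243
  1 × 3^6 = 1 × 729 = 729
  0 × 3^7 = 0 × 2187 = 0
  1 × 3^8 = 1 × 6561 = 6561
Sum = 1 + 0 + 9 + 27 + 162 + 243 + 729 + 0 + 6561
= 7732


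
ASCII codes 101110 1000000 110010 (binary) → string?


Codes (binary): 101110 1000000 110010
Per-code ASCII lookup:
  101110 = 46  (special character) → '.'
  1000000 = 64  (special character) → '@'
  110010 = 50  (range 48-57: digits, 50 - 48 = 2) → '2'
= '.@2'


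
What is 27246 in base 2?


Divide by 2 repeatedly:
27246 ÷ 2 = 13623 remainder 0
13623 ÷ 2 = 6811 remainder 1
6811 ÷ 2 = 3405 remainder 1
3405 ÷ 2 = 1702 remainder 1
1702 ÷ 2 = 851 remainder 0
851 ÷ 2 = 425 remainder 1
425 ÷ 2 = 212 remainder 1
212 ÷ 2 = 106 remainder 0
106 ÷ 2 = 53 remainder 0
53 ÷ 2 = 26 remainder 1
26 ÷ 2 = 13 remainder 0
13 ÷ 2 = 6 remainder 1
6 ÷ 2 = 3 remainder 0
3 ÷ 2 = 1 remainder 1
1 ÷ 2 = 0 remainder 1
Reading remainders bottom-up:
= 110101001101110


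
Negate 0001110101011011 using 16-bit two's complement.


Original: 0001110101011011
Step 1 - Invert all bits: 1110001010100100
Step 2 - Add 1: 1110001010100100 + 1
= 1110001010100101 (represents -7515)


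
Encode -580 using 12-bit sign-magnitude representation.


Sign bit: 1 (negative)
Magnitude: 580 = 01001000100
= 101001000100


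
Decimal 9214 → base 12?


Divide by 12 repeatedly:
9214 ÷ 12 = 767 remainder 10
767 ÷ 12 = 63 remainder 11
63 ÷ 12 = 5 remainder 3
5 ÷ 12 = 0 remainder 5
Reading remainders bottom-up:
= 53BA


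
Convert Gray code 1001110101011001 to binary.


Gray code: 1001110101011001
MSB stays the same: 1
Each subsequent bit = prev_binary XOR current_gray:
  B[1] = 1 XOR 0 = 1
  B[2] = 1 XOR 0 = 1
  B[3] = 1 XOR 1 = 0
  B[4] = 0 XOR 1 = 1
  B[5] = 1 XOR 1 = 0
  B[6] = 0 XOR 0 = 0
  B[7] = 0 XOR 1 = 1
  B[8] = 1 XOR 0 = 1
  B[9] = 1 XOR 1 = 0
  B[10] = 0 XOR 0 = 0
  B[11] = 0 XOR 1 = 1
  B[12] = 1 XOR 1 = 0
  B[13] = 0 XOR 0 = 0
  B[14] = 0 XOR 0 = 0
  B[15] = 0 XOR 1 = 1
= 1110100110010001 (59793 decimal)


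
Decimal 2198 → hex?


Divide by 16 repeatedly:
2198 ÷ 16 = 137 remainder 6 (6)
137 ÷ 16 = 8 remainder 9 (9)
8 ÷ 16 = 0 remainder 8 (8)
Reading remainders bottom-up:
= 0x896


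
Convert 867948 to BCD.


Each digit → 4-bit binary:
  8 → 1000
  6 → 0110
  7 → 0111
  9 → 1001
  4 → 0100
  8 → 1000
= 1000 0110 0111 1001 0100 1000


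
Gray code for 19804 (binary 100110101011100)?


Binary: 100110101011100
Gray code: G = B XOR (B >> 1)
B >> 1 = 010011010101110
100110101011100 XOR 010011010101110:
  1 XOR 0 = 1
  0 XOR 1 = 1
  0 XOR 0 = 0
  1 XOR 0 = 1
  1 XOR 1 = 0
  0 XOR 1 = 1
  1 XOR 0 = 1
  0 XOR 1 = 1
  1 XOR 0 = 1
  0 XOR 1 = 1
  1 XOR 0 = 1
  1 XOR 1 = 0
  1 XOR 1 = 0
  0 XOR 1 = 1
  0 XOR 0 = 0
= 110101111110010


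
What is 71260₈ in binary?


Each octal digit → 3 binary bits:
  7 = 111
  1 = 001
  2 = 010
  6 = 110
  0 = 000
Concatenate: 111 001 010 110 000
= 111001010110000


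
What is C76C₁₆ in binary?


Each hex digit → 4 binary bits:
  C = 1100
  7 = 0111
  6 = 0110
  C = 1100
Concatenate: 1100 0111 0110 1100
= 1100011101101100


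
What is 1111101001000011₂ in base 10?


Positional values:
Bit 0: 1 × 2^0 = 1
Bit 1: 1 × 2^1 = 2
Bit 6: 1 × 2^6 = 64
Bit 9: 1 × 2^9 = 512
Bit 11: 1 × 2^11 = 2048
Bit 12: 1 × 2^12 = 4096
Bit 13: 1 × 2^13 = 8192
Bit 14: 1 × 2^14 = 16384
Bit 15: 1 × 2^15 = 32768
Sum = 1 + 2 + 64 + 512 + 2048 + 4096 + 8192 + 16384 + 32768
= 64067


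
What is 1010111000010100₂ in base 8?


Group into 3-bit groups: 001010111000010100
  001 = 1
  010 = 2
  111 = 7
  000 = 0
  010 = 2
  100 = 4
= 0o127024


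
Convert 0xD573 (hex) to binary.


Each hex digit → 4 binary bits:
  D = 1101
  5 = 0101
  7 = 0111
  3 = 0011
Concatenate: 1101 0101 0111 0011
= 1101010101110011


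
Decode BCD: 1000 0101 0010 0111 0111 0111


Each 4-bit group → digit:
  1000 → 8
  0101 → 5
  0010 → 2
  0111 → 7
  0111 → 7
  0111 → 7
= 852777


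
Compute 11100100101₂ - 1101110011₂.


Align and subtract column by column (LSB to MSB, borrowing when needed):
  11100100101
- 01101110011
  -----------
  col 0: (1 - 0 borrow-in) - 1 → 1 - 1 = 0, borrow out 0
  col 1: (0 - 0 borrow-in) - 1 → borrow from next column: (0+2) - 1 = 1, borrow out 1
  col 2: (1 - 1 borrow-in) - 0 → 0 - 0 = 0, borrow out 0
  col 3: (0 - 0 borrow-in) - 0 → 0 - 0 = 0, borrow out 0
  col 4: (0 - 0 borrow-in) - 1 → borrow from next column: (0+2) - 1 = 1, borrow out 1
  col 5: (1 - 1 borrow-in) - 1 → borrow from next column: (0+2) - 1 = 1, borrow out 1
  col 6: (0 - 1 borrow-in) - 1 → borrow from next column: (-1+2) - 1 = 0, borrow out 1
  col 7: (0 - 1 borrow-in) - 0 → borrow from next column: (-1+2) - 0 = 1, borrow out 1
  col 8: (1 - 1 borrow-in) - 1 → borrow from next column: (0+2) - 1 = 1, borrow out 1
  col 9: (1 - 1 borrow-in) - 1 → borrow from next column: (0+2) - 1 = 1, borrow out 1
  col 10: (1 - 1 borrow-in) - 0 → 0 - 0 = 0, borrow out 0
Reading bits MSB→LSB: 01110110010
Strip leading zeros: 1110110010
= 1110110010


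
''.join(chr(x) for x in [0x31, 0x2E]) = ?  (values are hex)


Codes (hex): 0x31 0x2E
Per-code ASCII lookup:
  0x31 = 49  (range 48-57: digits, 49 - 48 = 1) → '1'
  0x2E = 46  (special character) → '.'
= '1.'


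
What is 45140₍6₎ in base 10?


Positional values (base 6):
  0 × 6^0 = 0 × 1 = 0
  4 × 6^1 = 4 × 6 = 24
  1 × 6^2 = 1 × 36 = 36
  5 × 6^3 = 5 × 216 = 1080
  4 × 6^4 = 4 × 1296 = 5184
Sum = 0 + 24 + 36 + 1080 + 5184
= 6324


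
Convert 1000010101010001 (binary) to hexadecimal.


Group into 4-bit nibbles: 1000010101010001
  1000 = 8
  0101 = 5
  0101 = 5
  0001 = 1
= 0x8551


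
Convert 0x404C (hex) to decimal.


Positional values:
Position 0: C × 16^0 = 12 × 1 = 12
Position 1: 4 × 16^1 = 4 × 16 = 64
Position 2: 0 × 16^2 = 0 × 256 = 0
Position 3: 4 × 16^3 = 4 × 4096 = 16384
Sum = 12 + 64 + 0 + 16384
= 16460


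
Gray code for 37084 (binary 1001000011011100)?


Binary: 1001000011011100
Gray code: G = B XOR (B >> 1)
B >> 1 = 0100100001101110
1001000011011100 XOR 0100100001101110:
  1 XOR 0 = 1
  0 XOR 1 = 1
  0 XOR 0 = 0
  1 XOR 0 = 1
  0 XOR 1 = 1
  0 XOR 0 = 0
  0 XOR 0 = 0
  0 XOR 0 = 0
  1 XOR 0 = 1
  1 XOR 1 = 0
  0 XOR 1 = 1
  1 XOR 0 = 1
  1 XOR 1 = 0
  1 XOR 1 = 0
  0 XOR 1 = 1
  0 XOR 0 = 0
= 1101100010110010


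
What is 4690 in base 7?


Divide by 7 repeatedly:
4690 ÷ 7 = 670 remainder 0
670 ÷ 7 = 95 remainder 5
95 ÷ 7 = 13 remainder 4
13 ÷ 7 = 1 remainder 6
1 ÷ 7 = 0 remainder 1
Reading remainders bottom-up:
= 16450


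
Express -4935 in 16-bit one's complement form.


Original: 0001001101000111
Invert all bits:
  bit 0: 0 → 1
  bit 1: 0 → 1
  bit 2: 0 → 1
  bit 3: 1 → 0
  bit 4: 0 → 1
  bit 5: 0 → 1
  bit 6: 1 → 0
  bit 7: 1 → 0
  bit 8: 0 → 1
  bit 9: 1 → 0
  bit 10: 0 → 1
  bit 11: 0 → 1
  bit 12: 0 → 1
  bit 13: 1 → 0
  bit 14: 1 → 0
  bit 15: 1 → 0
= 1110110010111000


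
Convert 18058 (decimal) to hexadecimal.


Divide by 16 repeatedly:
18058 ÷ 16 = 1128 remainder 10 (A)
1128 ÷ 16 = 70 remainder 8 (8)
70 ÷ 16 = 4 remainder 6 (6)
4 ÷ 16 = 0 remainder 4 (4)
Reading remainders bottom-up:
= 0x468A


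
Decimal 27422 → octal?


Divide by 8 repeatedly:
27422 ÷ 8 = 3427 remainder 6
3427 ÷ 8 = 428 remainder 3
428 ÷ 8 = 53 remainder 4
53 ÷ 8 = 6 remainder 5
6 ÷ 8 = 0 remainder 6
Reading remainders bottom-up:
= 0o65436


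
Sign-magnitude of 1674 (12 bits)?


Sign bit: 0 (positive)
Magnitude: 1674 = 11010001010
= 011010001010


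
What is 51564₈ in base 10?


Positional values:
Position 0: 4 × 8^0 = 4
Position 1: 6 × 8^1 = 48
Position 2: 5 × 8^2 = 320
Position 3: 1 × 8^3 = 512
Position 4: 5 × 8^4 = 20480
Sum = 4 + 48 + 320 + 512 + 20480
= 21364


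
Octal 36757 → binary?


Each octal digit → 3 binary bits:
  3 = 011
  6 = 110
  7 = 111
  5 = 101
  7 = 111
Concatenate: 011 110 111 101 111
= 011110111101111


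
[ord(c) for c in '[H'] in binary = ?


String: '[H'  (2 characters)
Per-character ASCII lookup:
  '[': special character: '[' = 91 → 1011011
  'H': uppercase starts at 65: 'H' = 65 + 7 = 72 → 1001000
= 1011011 1001000


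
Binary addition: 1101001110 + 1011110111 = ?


Align and add column by column (LSB to MSB, carry propagating):
  01101001110
+ 01011110111
  -----------
  col 0: 0 + 1 + 0 (carry in) = 1 → bit 1, carry out 0
  col 1: 1 + 1 + 0 (carry in) = 2 → bit 0, carry out 1
  col 2: 1 + 1 + 1 (carry in) = 3 → bit 1, carry out 1
  col 3: 1 + 0 + 1 (carry in) = 2 → bit 0, carry out 1
  col 4: 0 + 1 + 1 (carry in) = 2 → bit 0, carry out 1
  col 5: 0 + 1 + 1 (carry in) = 2 → bit 0, carry out 1
  col 6: 1 + 1 + 1 (carry in) = 3 → bit 1, carry out 1
  col 7: 0 + 1 + 1 (carry in) = 2 → bit 0, carry out 1
  col 8: 1 + 0 + 1 (carry in) = 2 → bit 0, carry out 1
  col 9: 1 + 1 + 1 (carry in) = 3 → bit 1, carry out 1
  col 10: 0 + 0 + 1 (carry in) = 1 → bit 1, carry out 0
Reading bits MSB→LSB: 11001000101
Strip leading zeros: 11001000101
= 11001000101


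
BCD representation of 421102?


Each digit → 4-bit binary:
  4 → 0100
  2 → 0010
  1 → 0001
  1 → 0001
  0 → 0000
  2 → 0010
= 0100 0010 0001 0001 0000 0010


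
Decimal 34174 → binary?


Divide by 2 repeatedly:
34174 ÷ 2 = 17087 remainder 0
17087 ÷ 2 = 8543 remainder 1
8543 ÷ 2 = 4271 remainder 1
4271 ÷ 2 = 2135 remainder 1
2135 ÷ 2 = 1067 remainder 1
1067 ÷ 2 = 533 remainder 1
533 ÷ 2 = 266 remainder 1
266 ÷ 2 = 133 remainder 0
133 ÷ 2 = 66 remainder 1
66 ÷ 2 = 33 remainder 0
33 ÷ 2 = 16 remainder 1
16 ÷ 2 = 8 remainder 0
8 ÷ 2 = 4 remainder 0
4 ÷ 2 = 2 remainder 0
2 ÷ 2 = 1 remainder 0
1 ÷ 2 = 0 remainder 1
Reading remainders bottom-up:
= 1000010101111110


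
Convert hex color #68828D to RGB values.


Hex: #68828D
R = 68₁₆ = 104
G = 82₁₆ = 130
B = 8D₁₆ = 141
= RGB(104, 130, 141)


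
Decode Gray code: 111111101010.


Gray code: 111111101010
MSB stays the same: 1
Each subsequent bit = prev_binary XOR current_gray:
  B[1] = 1 XOR 1 = 0
  B[2] = 0 XOR 1 = 1
  B[3] = 1 XOR 1 = 0
  B[4] = 0 XOR 1 = 1
  B[5] = 1 XOR 1 = 0
  B[6] = 0 XOR 1 = 1
  B[7] = 1 XOR 0 = 1
  B[8] = 1 XOR 1 = 0
  B[9] = 0 XOR 0 = 0
  B[10] = 0 XOR 1 = 1
  B[11] = 1 XOR 0 = 1
= 101010110011 (2739 decimal)


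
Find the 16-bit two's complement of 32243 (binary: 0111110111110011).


Original: 0111110111110011
Step 1 - Invert all bits: 1000001000001100
Step 2 - Add 1: 1000001000001100 + 1
= 1000001000001101 (represents -32243)


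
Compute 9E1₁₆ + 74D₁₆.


Align and add column by column (LSB to MSB, each column mod 16 with carry):
  09E1
+ 074D
  ----
  col 0: 1(1) + D(13) + 0 (carry in) = 14 → E(14), carry out 0
  col 1: E(14) + 4(4) + 0 (carry in) = 18 → 2(2), carry out 1
  col 2: 9(9) + 7(7) + 1 (carry in) = 17 → 1(1), carry out 1
  col 3: 0(0) + 0(0) + 1 (carry in) = 1 → 1(1), carry out 0
Reading digits MSB→LSB: 112E
Strip leading zeros: 112E
= 0x112E


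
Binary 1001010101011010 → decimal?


Positional values:
Bit 1: 1 × 2^1 = 2
Bit 3: 1 × 2^3 = 8
Bit 4: 1 × 2^4 = 16
Bit 6: 1 × 2^6 = 64
Bit 8: 1 × 2^8 = 256
Bit 10: 1 × 2^10 = 1024
Bit 12: 1 × 2^12 = 4096
Bit 15: 1 × 2^15 = 32768
Sum = 2 + 8 + 16 + 64 + 256 + 1024 + 4096 + 32768
= 38234


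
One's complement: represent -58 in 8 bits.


Original: 00111010
Invert all bits:
  bit 0: 0 → 1
  bit 1: 0 → 1
  bit 2: 1 → 0
  bit 3: 1 → 0
  bit 4: 1 → 0
  bit 5: 0 → 1
  bit 6: 1 → 0
  bit 7: 0 → 1
= 11000101


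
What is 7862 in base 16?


Divide by 16 repeatedly:
7862 ÷ 16 = 491 remainder 6 (6)
491 ÷ 16 = 30 remainder 11 (B)
30 ÷ 16 = 1 remainder 14 (E)
1 ÷ 16 = 0 remainder 1 (1)
Reading remainders bottom-up:
= 0x1EB6


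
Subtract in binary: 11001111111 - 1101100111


Align and subtract column by column (LSB to MSB, borrowing when needed):
  11001111111
- 01101100111
  -----------
  col 0: (1 - 0 borrow-in) - 1 → 1 - 1 = 0, borrow out 0
  col 1: (1 - 0 borrow-in) - 1 → 1 - 1 = 0, borrow out 0
  col 2: (1 - 0 borrow-in) - 1 → 1 - 1 = 0, borrow out 0
  col 3: (1 - 0 borrow-in) - 0 → 1 - 0 = 1, borrow out 0
  col 4: (1 - 0 borrow-in) - 0 → 1 - 0 = 1, borrow out 0
  col 5: (1 - 0 borrow-in) - 1 → 1 - 1 = 0, borrow out 0
  col 6: (1 - 0 borrow-in) - 1 → 1 - 1 = 0, borrow out 0
  col 7: (0 - 0 borrow-in) - 0 → 0 - 0 = 0, borrow out 0
  col 8: (0 - 0 borrow-in) - 1 → borrow from next column: (0+2) - 1 = 1, borrow out 1
  col 9: (1 - 1 borrow-in) - 1 → borrow from next column: (0+2) - 1 = 1, borrow out 1
  col 10: (1 - 1 borrow-in) - 0 → 0 - 0 = 0, borrow out 0
Reading bits MSB→LSB: 01100011000
Strip leading zeros: 1100011000
= 1100011000


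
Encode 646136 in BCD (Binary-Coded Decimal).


Each digit → 4-bit binary:
  6 → 0110
  4 → 0100
  6 → 0110
  1 → 0001
  3 → 0011
  6 → 0110
= 0110 0100 0110 0001 0011 0110


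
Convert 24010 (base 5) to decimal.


Positional values (base 5):
  0 × 5^0 = 0 × 1 = 0
  1 × 5^1 = 1 × 5 = 5
  0 × 5^2 = 0 × 25 = 0
  4 × 5^3 = 4 × 125 = 500
  2 × 5^4 = 2 × 625 = 1250
Sum = 0 + 5 + 0 + 500 + 1250
= 1755


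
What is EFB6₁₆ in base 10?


Positional values:
Position 0: 6 × 16^0 = 6 × 1 = 6
Position 1: B × 16^1 = 11 × 16 = 176
Position 2: F × 16^2 = 15 × 256 = 3840
Position 3: E × 16^3 = 14 × 4096 = 57344
Sum = 6 + 176 + 3840 + 57344
= 61366


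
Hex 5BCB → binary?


Each hex digit → 4 binary bits:
  5 = 0101
  B = 1011
  C = 1100
  B = 1011
Concatenate: 0101 1011 1100 1011
= 0101101111001011


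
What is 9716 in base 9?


Divide by 9 repeatedly:
9716 ÷ 9 = 1079 remainder 5
1079 ÷ 9 = 119 remainder 8
119 ÷ 9 = 13 remainder 2
13 ÷ 9 = 1 remainder 4
1 ÷ 9 = 0 remainder 1
Reading remainders bottom-up:
= 14285


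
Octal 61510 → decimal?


Positional values:
Position 0: 0 × 8^0 = 0
Position 1: 1 × 8^1 = 8
Position 2: 5 × 8^2 = 320
Position 3: 1 × 8^3 = 512
Position 4: 6 × 8^4 = 24576
Sum = 0 + 8 + 320 + 512 + 24576
= 25416


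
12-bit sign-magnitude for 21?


Sign bit: 0 (positive)
Magnitude: 21 = 00000010101
= 000000010101


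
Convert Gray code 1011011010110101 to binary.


Gray code: 1011011010110101
MSB stays the same: 1
Each subsequent bit = prev_binary XOR current_gray:
  B[1] = 1 XOR 0 = 1
  B[2] = 1 XOR 1 = 0
  B[3] = 0 XOR 1 = 1
  B[4] = 1 XOR 0 = 1
  B[5] = 1 XOR 1 = 0
  B[6] = 0 XOR 1 = 1
  B[7] = 1 XOR 0 = 1
  B[8] = 1 XOR 1 = 0
  B[9] = 0 XOR 0 = 0
  B[10] = 0 XOR 1 = 1
  B[11] = 1 XOR 1 = 0
  B[12] = 0 XOR 0 = 0
  B[13] = 0 XOR 1 = 1
  B[14] = 1 XOR 0 = 1
  B[15] = 1 XOR 1 = 0
= 1101101100100110 (56102 decimal)


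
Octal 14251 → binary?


Each octal digit → 3 binary bits:
  1 = 001
  4 = 100
  2 = 010
  5 = 101
  1 = 001
Concatenate: 001 100 010 101 001
= 001100010101001


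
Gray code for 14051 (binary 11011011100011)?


Binary: 11011011100011
Gray code: G = B XOR (B >> 1)
B >> 1 = 01101101110001
11011011100011 XOR 01101101110001:
  1 XOR 0 = 1
  1 XOR 1 = 0
  0 XOR 1 = 1
  1 XOR 0 = 1
  1 XOR 1 = 0
  0 XOR 1 = 1
  1 XOR 0 = 1
  1 XOR 1 = 0
  1 XOR 1 = 0
  0 XOR 1 = 1
  0 XOR 0 = 0
  0 XOR 0 = 0
  1 XOR 0 = 1
  1 XOR 1 = 0
= 10110110010010


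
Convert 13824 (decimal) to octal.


Divide by 8 repeatedly:
13824 ÷ 8 = 1728 remainder 0
1728 ÷ 8 = 216 remainder 0
216 ÷ 8 = 27 remainder 0
27 ÷ 8 = 3 remainder 3
3 ÷ 8 = 0 remainder 3
Reading remainders bottom-up:
= 0o33000


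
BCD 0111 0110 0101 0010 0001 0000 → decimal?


Each 4-bit group → digit:
  0111 → 7
  0110 → 6
  0101 → 5
  0010 → 2
  0001 → 1
  0000 → 0
= 765210


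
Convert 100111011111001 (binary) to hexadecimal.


Group into 4-bit nibbles: 0100111011111001
  0100 = 4
  1110 = E
  1111 = F
  1001 = 9
= 0x4EF9


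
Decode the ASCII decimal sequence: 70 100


Codes (decimal): 70 100
Per-code ASCII lookup:
  70  (range 65-90: uppercase, 70 - 65 = 5) → 'F'
  100  (range 97-122: lowercase, 100 - 97 = 3) → 'd'
= 'Fd'


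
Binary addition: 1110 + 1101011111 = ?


Align and add column by column (LSB to MSB, carry propagating):
  00000001110
+ 01101011111
  -----------
  col 0: 0 + 1 + 0 (carry in) = 1 → bit 1, carry out 0
  col 1: 1 + 1 + 0 (carry in) = 2 → bit 0, carry out 1
  col 2: 1 + 1 + 1 (carry in) = 3 → bit 1, carry out 1
  col 3: 1 + 1 + 1 (carry in) = 3 → bit 1, carry out 1
  col 4: 0 + 1 + 1 (carry in) = 2 → bit 0, carry out 1
  col 5: 0 + 0 + 1 (carry in) = 1 → bit 1, carry out 0
  col 6: 0 + 1 + 0 (carry in) = 1 → bit 1, carry out 0
  col 7: 0 + 0 + 0 (carry in) = 0 → bit 0, carry out 0
  col 8: 0 + 1 + 0 (carry in) = 1 → bit 1, carry out 0
  col 9: 0 + 1 + 0 (carry in) = 1 → bit 1, carry out 0
  col 10: 0 + 0 + 0 (carry in) = 0 → bit 0, carry out 0
Reading bits MSB→LSB: 01101101101
Strip leading zeros: 1101101101
= 1101101101


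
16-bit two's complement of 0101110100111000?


Original: 0101110100111000
Step 1 - Invert all bits: 1010001011000111
Step 2 - Add 1: 1010001011000111 + 1
= 1010001011001000 (represents -23864)


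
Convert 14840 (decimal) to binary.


Divide by 2 repeatedly:
14840 ÷ 2 = 7420 remainder 0
7420 ÷ 2 = 3710 remainder 0
3710 ÷ 2 = 1855 remainder 0
1855 ÷ 2 = 927 remainder 1
927 ÷ 2 = 463 remainder 1
463 ÷ 2 = 231 remainder 1
231 ÷ 2 = 115 remainder 1
115 ÷ 2 = 57 remainder 1
57 ÷ 2 = 28 remainder 1
28 ÷ 2 = 14 remainder 0
14 ÷ 2 = 7 remainder 0
7 ÷ 2 = 3 remainder 1
3 ÷ 2 = 1 remainder 1
1 ÷ 2 = 0 remainder 1
Reading remainders bottom-up:
= 11100111111000


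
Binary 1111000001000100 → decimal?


Positional values:
Bit 2: 1 × 2^2 = 4
Bit 6: 1 × 2^6 = 64
Bit 12: 1 × 2^12 = 4096
Bit 13: 1 × 2^13 = 8192
Bit 14: 1 × 2^14 = 16384
Bit 15: 1 × 2^15 = 32768
Sum = 4 + 64 + 4096 + 8192 + 16384 + 32768
= 61508


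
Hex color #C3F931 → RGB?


Hex: #C3F931
R = C3₁₆ = 195
G = F9₁₆ = 249
B = 31₁₆ = 49
= RGB(195, 249, 49)


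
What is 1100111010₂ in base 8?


Group into 3-bit groups: 001100111010
  001 = 1
  100 = 4
  111 = 7
  010 = 2
= 0o1472


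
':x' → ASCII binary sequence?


String: ':x'  (2 characters)
Per-character ASCII lookup:
  ':': special character: ':' = 58 → 111010
  'x': lowercase starts at 97: 'x' = 97 + 23 = 120 → 1111000
= 111010 1111000


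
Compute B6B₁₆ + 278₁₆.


Align and add column by column (LSB to MSB, each column mod 16 with carry):
  0B6B
+ 0278
  ----
  col 0: B(11) + 8(8) + 0 (carry in) = 19 → 3(3), carry out 1
  col 1: 6(6) + 7(7) + 1 (carry in) = 14 → E(14), carry out 0
  col 2: B(11) + 2(2) + 0 (carry in) = 13 → D(13), carry out 0
  col 3: 0(0) + 0(0) + 0 (carry in) = 0 → 0(0), carry out 0
Reading digits MSB→LSB: 0DE3
Strip leading zeros: DE3
= 0xDE3


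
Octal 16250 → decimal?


Positional values:
Position 0: 0 × 8^0 = 0
Position 1: 5 × 8^1 = 40
Position 2: 2 × 8^2 = 128
Position 3: 6 × 8^3 = 3072
Position 4: 1 × 8^4 = 4096
Sum = 0 + 40 + 128 + 3072 + 4096
= 7336


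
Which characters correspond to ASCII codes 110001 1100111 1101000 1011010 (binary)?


Codes (binary): 110001 1100111 1101000 1011010
Per-code ASCII lookup:
  110001 = 49  (range 48-57: digits, 49 - 48 = 1) → '1'
  1100111 = 103  (range 97-122: lowercase, 103 - 97 = 6) → 'g'
  1101000 = 104  (range 97-122: lowercase, 104 - 97 = 7) → 'h'
  1011010 = 90  (range 65-90: uppercase, 90 - 65 = 25) → 'Z'
= '1ghZ'


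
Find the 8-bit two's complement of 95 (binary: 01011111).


Original: 01011111
Step 1 - Invert all bits: 10100000
Step 2 - Add 1: 10100000 + 1
= 10100001 (represents -95)


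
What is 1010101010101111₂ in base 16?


Group into 4-bit nibbles: 1010101010101111
  1010 = A
  1010 = A
  1010 = A
  1111 = F
= 0xAAAF


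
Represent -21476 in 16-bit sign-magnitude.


Sign bit: 1 (negative)
Magnitude: 21476 = 101001111100100
= 1101001111100100


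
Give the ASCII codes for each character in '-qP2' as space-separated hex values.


String: '-qP2'  (4 characters)
Per-character ASCII lookup:
  '-': special character: '-' = 45 → 0x2D
  'q': lowercase starts at 97: 'q' = 97 + 16 = 113 → 0x71
  'P': uppercase starts at 65: 'P' = 65 + 15 = 80 → 0x50
  '2': digits start at 48: '2' = 48 + 2 = 50 → 0x32
= 0x2D 0x71 0x50 0x32


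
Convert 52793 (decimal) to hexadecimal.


Divide by 16 repeatedly:
52793 ÷ 16 = 3299 remainder 9 (9)
3299 ÷ 16 = 206 remainder 3 (3)
206 ÷ 16 = 12 remainder 14 (E)
12 ÷ 16 = 0 remainder 12 (C)
Reading remainders bottom-up:
= 0xCE39


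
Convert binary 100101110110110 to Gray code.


Binary: 100101110110110
Gray code: G = B XOR (B >> 1)
B >> 1 = 010010111011011
100101110110110 XOR 010010111011011:
  1 XOR 0 = 1
  0 XOR 1 = 1
  0 XOR 0 = 0
  1 XOR 0 = 1
  0 XOR 1 = 1
  1 XOR 0 = 1
  1 XOR 1 = 0
  1 XOR 1 = 0
  0 XOR 1 = 1
  1 XOR 0 = 1
  1 XOR 1 = 0
  0 XOR 1 = 1
  1 XOR 0 = 1
  1 XOR 1 = 0
  0 XOR 1 = 1
= 110111001101101


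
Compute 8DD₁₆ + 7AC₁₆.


Align and add column by column (LSB to MSB, each column mod 16 with carry):
  08DD
+ 07AC
  ----
  col 0: D(13) + C(12) + 0 (carry in) = 25 → 9(9), carry out 1
  col 1: D(13) + A(10) + 1 (carry in) = 24 → 8(8), carry out 1
  col 2: 8(8) + 7(7) + 1 (carry in) = 16 → 0(0), carry out 1
  col 3: 0(0) + 0(0) + 1 (carry in) = 1 → 1(1), carry out 0
Reading digits MSB→LSB: 1089
Strip leading zeros: 1089
= 0x1089


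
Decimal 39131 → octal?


Divide by 8 repeatedly:
39131 ÷ 8 = 4891 remainder 3
4891 ÷ 8 = 611 remainder 3
611 ÷ 8 = 76 remainder 3
76 ÷ 8 = 9 remainder 4
9 ÷ 8 = 1 remainder 1
1 ÷ 8 = 0 remainder 1
Reading remainders bottom-up:
= 0o114333


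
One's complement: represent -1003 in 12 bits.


Original: 001111101011
Invert all bits:
  bit 0: 0 → 1
  bit 1: 0 → 1
  bit 2: 1 → 0
  bit 3: 1 → 0
  bit 4: 1 → 0
  bit 5: 1 → 0
  bit 6: 1 → 0
  bit 7: 0 → 1
  bit 8: 1 → 0
  bit 9: 0 → 1
  bit 10: 1 → 0
  bit 11: 1 → 0
= 110000010100


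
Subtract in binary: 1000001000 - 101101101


Align and subtract column by column (LSB to MSB, borrowing when needed):
  1000001000
- 0101101101
  ----------
  col 0: (0 - 0 borrow-in) - 1 → borrow from next column: (0+2) - 1 = 1, borrow out 1
  col 1: (0 - 1 borrow-in) - 0 → borrow from next column: (-1+2) - 0 = 1, borrow out 1
  col 2: (0 - 1 borrow-in) - 1 → borrow from next column: (-1+2) - 1 = 0, borrow out 1
  col 3: (1 - 1 borrow-in) - 1 → borrow from next column: (0+2) - 1 = 1, borrow out 1
  col 4: (0 - 1 borrow-in) - 0 → borrow from next column: (-1+2) - 0 = 1, borrow out 1
  col 5: (0 - 1 borrow-in) - 1 → borrow from next column: (-1+2) - 1 = 0, borrow out 1
  col 6: (0 - 1 borrow-in) - 1 → borrow from next column: (-1+2) - 1 = 0, borrow out 1
  col 7: (0 - 1 borrow-in) - 0 → borrow from next column: (-1+2) - 0 = 1, borrow out 1
  col 8: (0 - 1 borrow-in) - 1 → borrow from next column: (-1+2) - 1 = 0, borrow out 1
  col 9: (1 - 1 borrow-in) - 0 → 0 - 0 = 0, borrow out 0
Reading bits MSB→LSB: 0010011011
Strip leading zeros: 10011011
= 10011011
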